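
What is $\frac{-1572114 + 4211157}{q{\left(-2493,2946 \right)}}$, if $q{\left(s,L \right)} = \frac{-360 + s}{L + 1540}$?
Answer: $- \frac{1315416322}{317} \approx -4.1496 \cdot 10^{6}$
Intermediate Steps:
$q{\left(s,L \right)} = \frac{-360 + s}{1540 + L}$
$\frac{-1572114 + 4211157}{q{\left(-2493,2946 \right)}} = \frac{-1572114 + 4211157}{\frac{1}{1540 + 2946} \left(-360 - 2493\right)} = \frac{2639043}{\frac{1}{4486} \left(-2853\right)} = \frac{2639043}{- \frac{2853}{4486}} = 2639043 \left(- \frac{4486}{2853}\right) = - \frac{1315416322}{317}$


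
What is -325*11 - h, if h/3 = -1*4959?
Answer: 11302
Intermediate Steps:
h = -14877 (h = 3*(-1*4959) = 3*(-4959) = -14877)
-325*11 - h = -325*11 - 1*(-14877) = -3575 + 14877 = 11302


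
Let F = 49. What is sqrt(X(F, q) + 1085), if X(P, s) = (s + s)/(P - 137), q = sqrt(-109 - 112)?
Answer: sqrt(525140 - 11*I*sqrt(221))/22 ≈ 32.939 - 0.0051286*I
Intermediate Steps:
q = I*sqrt(221) (q = sqrt(-221) = I*sqrt(221) ≈ 14.866*I)
X(P, s) = 2*s/(-137 + P) (X(P, s) = (2*s)/(-137 + P) = 2*s/(-137 + P))
sqrt(X(F, q) + 1085) = sqrt(2*(I*sqrt(221))/(-137 + 49) + 1085) = sqrt(2*(I*sqrt(221))/(-88) + 1085) = sqrt(2*(I*sqrt(221))*(-1/88) + 1085) = sqrt(-I*sqrt(221)/44 + 1085) = sqrt(1085 - I*sqrt(221)/44)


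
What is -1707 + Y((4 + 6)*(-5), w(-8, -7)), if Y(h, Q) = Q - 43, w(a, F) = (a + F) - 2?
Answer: -1767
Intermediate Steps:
w(a, F) = -2 + F + a (w(a, F) = (F + a) - 2 = -2 + F + a)
Y(h, Q) = -43 + Q
-1707 + Y((4 + 6)*(-5), w(-8, -7)) = -1707 + (-43 + (-2 - 7 - 8)) = -1707 + (-43 - 17) = -1707 - 60 = -1767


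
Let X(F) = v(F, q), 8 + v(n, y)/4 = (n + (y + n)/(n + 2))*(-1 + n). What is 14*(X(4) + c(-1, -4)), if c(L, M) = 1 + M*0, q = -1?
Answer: 322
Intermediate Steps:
v(n, y) = -32 + 4*(-1 + n)*(n + (n + y)/(2 + n)) (v(n, y) = -32 + 4*((n + (y + n)/(n + 2))*(-1 + n)) = -32 + 4*((n + (n + y)/(2 + n))*(-1 + n)) = -32 + 4*((-1 + n)*(n + (n + y)/(2 + n))) = -32 + 4*(-1 + n)*(n + (n + y)/(2 + n)))
X(F) = 4*(-15 + F³ - 12*F + 2*F²)/(2 + F) (X(F) = 4*(-16 + F³ - 1*(-1) - 11*F + 2*F² + F*(-1))/(2 + F) = 4*(-16 + F³ + 1 - 11*F + 2*F² - F)/(2 + F) = 4*(-15 + F³ - 12*F + 2*F²)/(2 + F))
c(L, M) = 1 (c(L, M) = 1 + 0 = 1)
14*(X(4) + c(-1, -4)) = 14*(4*(-15 + 4³ - 12*4 + 2*4²)/(2 + 4) + 1) = 14*(4*(-15 + 64 - 48 + 2*16)/6 + 1) = 14*(4*(⅙)*(-15 + 64 - 48 + 32) + 1) = 14*(4*(⅙)*33 + 1) = 14*(22 + 1) = 14*23 = 322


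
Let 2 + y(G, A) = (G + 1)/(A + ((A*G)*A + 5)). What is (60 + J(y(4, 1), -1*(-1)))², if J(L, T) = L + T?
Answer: 14161/4 ≈ 3540.3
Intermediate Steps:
y(G, A) = -2 + (1 + G)/(5 + A + G*A²) (y(G, A) = -2 + (G + 1)/(A + ((A*G)*A + 5)) = -2 + (1 + G)/(A + (G*A² + 5)) = -2 + (1 + G)/(A + (5 + G*A²)) = -2 + (1 + G)/(5 + A + G*A²))
(60 + J(y(4, 1), -1*(-1)))² = (60 + ((-9 + 4 - 2*1 - 2*4*1²)/(5 + 1 + 4*1²) - 1*(-1)))² = (60 + ((-9 + 4 - 2 - 2*4*1)/(5 + 1 + 4*1) + 1))² = (60 + ((-9 + 4 - 2 - 8)/(5 + 1 + 4) + 1))² = (60 + (-15/10 + 1))² = (60 + ((⅒)*(-15) + 1))² = (60 + (-3/2 + 1))² = (60 - ½)² = (119/2)² = 14161/4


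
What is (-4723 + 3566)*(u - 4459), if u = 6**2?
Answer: 5117411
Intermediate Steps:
u = 36
(-4723 + 3566)*(u - 4459) = (-4723 + 3566)*(36 - 4459) = -1157*(-4423) = 5117411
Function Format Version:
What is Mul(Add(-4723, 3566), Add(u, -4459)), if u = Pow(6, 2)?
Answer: 5117411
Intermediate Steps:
u = 36
Mul(Add(-4723, 3566), Add(u, -4459)) = Mul(Add(-4723, 3566), Add(36, -4459)) = Mul(-1157, -4423) = 5117411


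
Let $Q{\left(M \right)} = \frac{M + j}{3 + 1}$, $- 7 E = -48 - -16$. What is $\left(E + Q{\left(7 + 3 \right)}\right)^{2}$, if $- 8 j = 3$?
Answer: $\frac{2442969}{50176} \approx 48.688$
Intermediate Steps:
$E = \frac{32}{7}$ ($E = - \frac{-48 - -16}{7} = - \frac{-48 + 16}{7} = \left(- \frac{1}{7}\right) \left(-32\right) = \frac{32}{7} \approx 4.5714$)
$j = - \frac{3}{8}$ ($j = \left(- \frac{1}{8}\right) 3 = - \frac{3}{8} \approx -0.375$)
$Q{\left(M \right)} = - \frac{3}{32} + \frac{M}{4}$ ($Q{\left(M \right)} = \frac{M - \frac{3}{8}}{3 + 1} = \frac{- \frac{3}{8} + M}{4} = \left(- \frac{3}{8} + M\right) \frac{1}{4} = - \frac{3}{32} + \frac{M}{4}$)
$\left(E + Q{\left(7 + 3 \right)}\right)^{2} = \left(\frac{32}{7} - \left(\frac{3}{32} - \frac{7 + 3}{4}\right)\right)^{2} = \left(\frac{32}{7} + \left(- \frac{3}{32} + \frac{1}{4} \cdot 10\right)\right)^{2} = \left(\frac{32}{7} + \left(- \frac{3}{32} + \frac{5}{2}\right)\right)^{2} = \left(\frac{32}{7} + \frac{77}{32}\right)^{2} = \left(\frac{1563}{224}\right)^{2} = \frac{2442969}{50176}$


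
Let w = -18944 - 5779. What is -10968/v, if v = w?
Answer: 3656/8241 ≈ 0.44364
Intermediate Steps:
w = -24723
v = -24723
-10968/v = -10968/(-24723) = -10968*(-1/24723) = 3656/8241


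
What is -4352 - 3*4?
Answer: -4364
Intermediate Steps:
-4352 - 3*4 = -4352 - 12 = -4364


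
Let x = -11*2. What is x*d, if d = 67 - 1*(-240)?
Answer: -6754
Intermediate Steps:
d = 307 (d = 67 + 240 = 307)
x = -22
x*d = -22*307 = -6754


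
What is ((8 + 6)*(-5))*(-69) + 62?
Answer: 4892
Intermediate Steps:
((8 + 6)*(-5))*(-69) + 62 = (14*(-5))*(-69) + 62 = -70*(-69) + 62 = 4830 + 62 = 4892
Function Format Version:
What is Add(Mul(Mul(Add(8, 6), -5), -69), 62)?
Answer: 4892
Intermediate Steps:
Add(Mul(Mul(Add(8, 6), -5), -69), 62) = Add(Mul(Mul(14, -5), -69), 62) = Add(Mul(-70, -69), 62) = Add(4830, 62) = 4892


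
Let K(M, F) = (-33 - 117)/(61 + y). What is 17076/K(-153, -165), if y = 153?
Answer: -609044/25 ≈ -24362.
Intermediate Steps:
K(M, F) = -75/107 (K(M, F) = (-33 - 117)/(61 + 153) = -150/214 = -150*1/214 = -75/107)
17076/K(-153, -165) = 17076/(-75/107) = 17076*(-107/75) = -609044/25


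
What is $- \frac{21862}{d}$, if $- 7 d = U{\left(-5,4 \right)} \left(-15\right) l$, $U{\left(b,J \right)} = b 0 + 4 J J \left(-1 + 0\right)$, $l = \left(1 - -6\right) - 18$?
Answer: $- \frac{76517}{5280} \approx -14.492$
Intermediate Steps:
$l = -11$ ($l = \left(1 + 6\right) - 18 = 7 - 18 = -11$)
$U{\left(b,J \right)} = - 4 J^{2}$ ($U{\left(b,J \right)} = 0 + 4 J^{2} \left(-1\right) = 0 - 4 J^{2} = - 4 J^{2}$)
$d = \frac{10560}{7}$ ($d = - \frac{- 4 \cdot 4^{2} \left(-15\right) \left(-11\right)}{7} = - \frac{\left(-4\right) 16 \left(-15\right) \left(-11\right)}{7} = - \frac{\left(-64\right) \left(-15\right) \left(-11\right)}{7} = - \frac{960 \left(-11\right)}{7} = \left(- \frac{1}{7}\right) \left(-10560\right) = \frac{10560}{7} \approx 1508.6$)
$- \frac{21862}{d} = - \frac{21862}{\frac{10560}{7}} = \left(-21862\right) \frac{7}{10560} = - \frac{76517}{5280}$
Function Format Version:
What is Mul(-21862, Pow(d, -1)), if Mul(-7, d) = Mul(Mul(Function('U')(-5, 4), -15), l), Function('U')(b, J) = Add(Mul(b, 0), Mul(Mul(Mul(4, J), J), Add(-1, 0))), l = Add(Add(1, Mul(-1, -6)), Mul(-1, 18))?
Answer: Rational(-76517, 5280) ≈ -14.492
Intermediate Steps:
l = -11 (l = Add(Add(1, 6), -18) = Add(7, -18) = -11)
Function('U')(b, J) = Mul(-4, Pow(J, 2)) (Function('U')(b, J) = Add(0, Mul(Mul(4, Pow(J, 2)), -1)) = Add(0, Mul(-4, Pow(J, 2))) = Mul(-4, Pow(J, 2)))
d = Rational(10560, 7) (d = Mul(Rational(-1, 7), Mul(Mul(Mul(-4, Pow(4, 2)), -15), -11)) = Mul(Rational(-1, 7), Mul(Mul(Mul(-4, 16), -15), -11)) = Mul(Rational(-1, 7), Mul(Mul(-64, -15), -11)) = Mul(Rational(-1, 7), Mul(960, -11)) = Mul(Rational(-1, 7), -10560) = Rational(10560, 7) ≈ 1508.6)
Mul(-21862, Pow(d, -1)) = Mul(-21862, Pow(Rational(10560, 7), -1)) = Mul(-21862, Rational(7, 10560)) = Rational(-76517, 5280)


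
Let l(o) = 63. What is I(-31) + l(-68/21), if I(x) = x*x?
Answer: 1024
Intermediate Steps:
I(x) = x²
I(-31) + l(-68/21) = (-31)² + 63 = 961 + 63 = 1024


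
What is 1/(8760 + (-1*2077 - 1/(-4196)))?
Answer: 4196/28041869 ≈ 0.00014963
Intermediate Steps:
1/(8760 + (-1*2077 - 1/(-4196))) = 1/(8760 + (-2077 - 1*(-1/4196))) = 1/(8760 + (-2077 + 1/4196)) = 1/(8760 - 8715091/4196) = 1/(28041869/4196) = 4196/28041869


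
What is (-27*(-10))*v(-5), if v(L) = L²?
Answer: 6750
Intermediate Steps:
(-27*(-10))*v(-5) = -27*(-10)*(-5)² = 270*25 = 6750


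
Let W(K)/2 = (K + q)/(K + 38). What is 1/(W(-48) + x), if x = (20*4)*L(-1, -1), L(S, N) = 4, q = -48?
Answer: 5/1696 ≈ 0.0029481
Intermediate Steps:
W(K) = 2*(-48 + K)/(38 + K) (W(K) = 2*((K - 48)/(K + 38)) = 2*((-48 + K)/(38 + K)) = 2*(-48 + K)/(38 + K))
x = 320 (x = (20*4)*4 = 80*4 = 320)
1/(W(-48) + x) = 1/(2*(-48 - 48)/(38 - 48) + 320) = 1/(2*(-96)/(-10) + 320) = 1/(2*(-1/10)*(-96) + 320) = 1/(96/5 + 320) = 1/(1696/5) = 5/1696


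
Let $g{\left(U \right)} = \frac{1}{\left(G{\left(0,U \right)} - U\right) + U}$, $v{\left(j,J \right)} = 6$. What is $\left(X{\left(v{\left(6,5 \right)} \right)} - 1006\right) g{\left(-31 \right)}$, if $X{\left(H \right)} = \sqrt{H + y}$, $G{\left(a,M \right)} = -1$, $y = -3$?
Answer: $1006 - \sqrt{3} \approx 1004.3$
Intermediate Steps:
$X{\left(H \right)} = \sqrt{-3 + H}$ ($X{\left(H \right)} = \sqrt{H - 3} = \sqrt{-3 + H}$)
$g{\left(U \right)} = -1$ ($g{\left(U \right)} = \frac{1}{\left(-1 - U\right) + U} = \frac{1}{-1} = -1$)
$\left(X{\left(v{\left(6,5 \right)} \right)} - 1006\right) g{\left(-31 \right)} = \left(\sqrt{-3 + 6} - 1006\right) \left(-1\right) = \left(\sqrt{3} - 1006\right) \left(-1\right) = \left(-1006 + \sqrt{3}\right) \left(-1\right) = 1006 - \sqrt{3}$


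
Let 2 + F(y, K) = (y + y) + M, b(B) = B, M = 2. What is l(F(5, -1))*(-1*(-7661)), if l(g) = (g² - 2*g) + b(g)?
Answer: 689490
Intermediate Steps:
F(y, K) = 2*y (F(y, K) = -2 + ((y + y) + 2) = -2 + (2*y + 2) = -2 + (2 + 2*y) = 2*y)
l(g) = g² - g (l(g) = (g² - 2*g) + g = g² - g)
l(F(5, -1))*(-1*(-7661)) = ((2*5)*(-1 + 2*5))*(-1*(-7661)) = (10*(-1 + 10))*7661 = (10*9)*7661 = 90*7661 = 689490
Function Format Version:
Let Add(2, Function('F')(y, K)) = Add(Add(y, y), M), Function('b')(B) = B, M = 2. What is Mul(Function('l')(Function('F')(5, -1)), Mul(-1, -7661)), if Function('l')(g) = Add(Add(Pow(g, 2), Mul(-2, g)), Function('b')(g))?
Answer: 689490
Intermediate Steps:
Function('F')(y, K) = Mul(2, y) (Function('F')(y, K) = Add(-2, Add(Add(y, y), 2)) = Add(-2, Add(Mul(2, y), 2)) = Add(-2, Add(2, Mul(2, y))) = Mul(2, y))
Function('l')(g) = Add(Pow(g, 2), Mul(-1, g)) (Function('l')(g) = Add(Add(Pow(g, 2), Mul(-2, g)), g) = Add(Pow(g, 2), Mul(-1, g)))
Mul(Function('l')(Function('F')(5, -1)), Mul(-1, -7661)) = Mul(Mul(Mul(2, 5), Add(-1, Mul(2, 5))), Mul(-1, -7661)) = Mul(Mul(10, Add(-1, 10)), 7661) = Mul(Mul(10, 9), 7661) = Mul(90, 7661) = 689490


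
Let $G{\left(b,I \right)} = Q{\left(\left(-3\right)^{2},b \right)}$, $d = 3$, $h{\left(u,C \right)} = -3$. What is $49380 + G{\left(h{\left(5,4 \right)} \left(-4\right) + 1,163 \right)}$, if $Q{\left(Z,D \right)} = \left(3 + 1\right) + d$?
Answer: $49387$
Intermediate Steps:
$Q{\left(Z,D \right)} = 7$ ($Q{\left(Z,D \right)} = \left(3 + 1\right) + 3 = 4 + 3 = 7$)
$G{\left(b,I \right)} = 7$
$49380 + G{\left(h{\left(5,4 \right)} \left(-4\right) + 1,163 \right)} = 49380 + 7 = 49387$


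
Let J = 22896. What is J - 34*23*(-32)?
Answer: 47920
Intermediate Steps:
J - 34*23*(-32) = 22896 - 34*23*(-32) = 22896 - 782*(-32) = 22896 + 25024 = 47920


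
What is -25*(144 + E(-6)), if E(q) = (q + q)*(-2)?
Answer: -4200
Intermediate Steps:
E(q) = -4*q (E(q) = (2*q)*(-2) = -4*q)
-25*(144 + E(-6)) = -25*(144 - 4*(-6)) = -25*(144 + 24) = -25*168 = -4200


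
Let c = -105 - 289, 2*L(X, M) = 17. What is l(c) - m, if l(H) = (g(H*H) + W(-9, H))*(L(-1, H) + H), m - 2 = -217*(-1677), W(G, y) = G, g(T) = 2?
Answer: -722425/2 ≈ -3.6121e+5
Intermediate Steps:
L(X, M) = 17/2 (L(X, M) = (½)*17 = 17/2)
c = -394
m = 363911 (m = 2 - 217*(-1677) = 2 + 363909 = 363911)
l(H) = -119/2 - 7*H (l(H) = (2 - 9)*(17/2 + H) = -7*(17/2 + H) = -119/2 - 7*H)
l(c) - m = (-119/2 - 7*(-394)) - 1*363911 = (-119/2 + 2758) - 363911 = 5397/2 - 363911 = -722425/2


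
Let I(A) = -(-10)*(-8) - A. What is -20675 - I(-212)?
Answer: -20807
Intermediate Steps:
I(A) = -80 - A (I(A) = -5*16 - A = -80 - A)
-20675 - I(-212) = -20675 - (-80 - 1*(-212)) = -20675 - (-80 + 212) = -20675 - 1*132 = -20675 - 132 = -20807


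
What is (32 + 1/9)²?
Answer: 83521/81 ≈ 1031.1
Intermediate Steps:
(32 + 1/9)² = (32 + ⅑)² = (289/9)² = 83521/81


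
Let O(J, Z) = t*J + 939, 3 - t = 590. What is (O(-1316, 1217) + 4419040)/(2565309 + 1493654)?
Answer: 5192471/4058963 ≈ 1.2793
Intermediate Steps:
t = -587 (t = 3 - 1*590 = 3 - 590 = -587)
O(J, Z) = 939 - 587*J (O(J, Z) = -587*J + 939 = 939 - 587*J)
(O(-1316, 1217) + 4419040)/(2565309 + 1493654) = ((939 - 587*(-1316)) + 4419040)/(2565309 + 1493654) = ((939 + 772492) + 4419040)/4058963 = (773431 + 4419040)*(1/4058963) = 5192471*(1/4058963) = 5192471/4058963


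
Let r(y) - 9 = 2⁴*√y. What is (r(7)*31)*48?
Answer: 13392 + 23808*√7 ≈ 76382.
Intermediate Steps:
r(y) = 9 + 16*√y (r(y) = 9 + 2⁴*√y = 9 + 16*√y)
(r(7)*31)*48 = ((9 + 16*√7)*31)*48 = (279 + 496*√7)*48 = 13392 + 23808*√7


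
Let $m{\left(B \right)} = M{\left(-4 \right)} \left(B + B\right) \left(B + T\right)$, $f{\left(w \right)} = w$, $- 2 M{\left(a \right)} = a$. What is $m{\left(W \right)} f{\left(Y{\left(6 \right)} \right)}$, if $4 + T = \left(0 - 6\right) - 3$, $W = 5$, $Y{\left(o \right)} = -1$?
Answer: $160$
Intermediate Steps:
$M{\left(a \right)} = - \frac{a}{2}$
$T = -13$ ($T = -4 + \left(\left(0 - 6\right) - 3\right) = -4 - 9 = -13$)
$m{\left(B \right)} = 4 B \left(-13 + B\right)$ ($m{\left(B \right)} = \left(- \frac{1}{2}\right) \left(-4\right) \left(B + B\right) \left(B - 13\right) = 2 \cdot 2 B \left(-13 + B\right) = 4 B \left(-13 + B\right)$)
$m{\left(W \right)} f{\left(Y{\left(6 \right)} \right)} = 4 \cdot 5 \left(-13 + 5\right) \left(-1\right) = 4 \cdot 5 \left(-8\right) \left(-1\right) = \left(-160\right) \left(-1\right) = 160$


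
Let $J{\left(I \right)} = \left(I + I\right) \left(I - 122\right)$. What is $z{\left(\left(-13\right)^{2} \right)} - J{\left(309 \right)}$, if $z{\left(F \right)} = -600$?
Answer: $-116166$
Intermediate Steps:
$J{\left(I \right)} = 2 I \left(-122 + I\right)$
$z{\left(\left(-13\right)^{2} \right)} - J{\left(309 \right)} = -600 - 2 \cdot 309 \left(-122 + 309\right) = -600 - 2 \cdot 309 \cdot 187 = -600 - 115566 = -116166$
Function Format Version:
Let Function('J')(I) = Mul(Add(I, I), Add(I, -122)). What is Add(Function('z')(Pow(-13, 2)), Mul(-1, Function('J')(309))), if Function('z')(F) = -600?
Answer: -116166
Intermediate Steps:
Function('J')(I) = Mul(2, I, Add(-122, I)) (Function('J')(I) = Mul(Mul(2, I), Add(-122, I)) = Mul(2, I, Add(-122, I)))
Add(Function('z')(Pow(-13, 2)), Mul(-1, Function('J')(309))) = Add(-600, Mul(-1, Mul(2, 309, Add(-122, 309)))) = Add(-600, Mul(-1, Mul(2, 309, 187))) = Add(-600, Mul(-1, 115566)) = Add(-600, -115566) = -116166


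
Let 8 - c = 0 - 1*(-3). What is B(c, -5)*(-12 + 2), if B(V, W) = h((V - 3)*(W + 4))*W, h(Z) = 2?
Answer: 100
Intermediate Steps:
c = 5 (c = 8 - (0 - 1*(-3)) = 8 - (0 + 3) = 8 - 1*3 = 8 - 3 = 5)
B(V, W) = 2*W
B(c, -5)*(-12 + 2) = (2*(-5))*(-12 + 2) = -10*(-10) = 100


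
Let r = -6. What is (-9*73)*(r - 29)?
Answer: 22995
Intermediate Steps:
(-9*73)*(r - 29) = (-9*73)*(-6 - 29) = -657*(-35) = 22995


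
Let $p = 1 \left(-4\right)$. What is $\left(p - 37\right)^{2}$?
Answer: $1681$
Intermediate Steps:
$p = -4$
$\left(p - 37\right)^{2} = \left(-4 - 37\right)^{2} = \left(-41\right)^{2} = 1681$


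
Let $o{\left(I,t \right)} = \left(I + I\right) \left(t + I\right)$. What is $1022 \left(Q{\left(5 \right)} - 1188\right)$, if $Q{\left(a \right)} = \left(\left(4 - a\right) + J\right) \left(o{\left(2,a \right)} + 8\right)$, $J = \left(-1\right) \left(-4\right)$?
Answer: $-1103760$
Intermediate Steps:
$J = 4$
$o{\left(I,t \right)} = 2 I \left(I + t\right)$
$Q{\left(a \right)} = \left(8 - a\right) \left(16 + 4 a\right)$ ($Q{\left(a \right)} = \left(\left(4 - a\right) + 4\right) \left(2 \cdot 2 \left(2 + a\right) + 8\right) = \left(8 - a\right) \left(\left(8 + 4 a\right) + 8\right) = \left(8 - a\right) \left(16 + 4 a\right)$)
$1022 \left(Q{\left(5 \right)} - 1188\right) = 1022 \left(\left(128 - 4 \cdot 5^{2} + 16 \cdot 5\right) - 1188\right) = 1022 \left(\left(128 - 100 + 80\right) - 1188\right) = 1022 \left(108 - 1188\right) = 1022 \left(-1080\right) = -1103760$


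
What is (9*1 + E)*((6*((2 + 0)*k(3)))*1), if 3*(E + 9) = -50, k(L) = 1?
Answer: -200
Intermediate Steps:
E = -77/3 (E = -9 + (⅓)*(-50) = -9 - 50/3 = -77/3 ≈ -25.667)
(9*1 + E)*((6*((2 + 0)*k(3)))*1) = (9*1 - 77/3)*((6*((2 + 0)*1))*1) = (9 - 77/3)*((6*(2*1))*1) = -50*6*2/3 = -200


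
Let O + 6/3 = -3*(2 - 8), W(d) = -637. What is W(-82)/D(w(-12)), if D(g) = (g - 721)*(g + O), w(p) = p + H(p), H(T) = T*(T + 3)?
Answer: 91/10000 ≈ 0.0091000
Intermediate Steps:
H(T) = T*(3 + T)
O = 16 (O = -2 - 3*(2 - 8) = -2 - 3*(-6) = -2 + 18 = 16)
w(p) = p + p*(3 + p)
D(g) = (-721 + g)*(16 + g) (D(g) = (g - 721)*(g + 16) = (-721 + g)*(16 + g))
W(-82)/D(w(-12)) = -637/(-11536 + (-12*(4 - 12))² - (-8460)*(4 - 12)) = -637/(-11536 + (-12*(-8))² - (-8460)*(-8)) = -637/(-11536 + 96² - 705*96) = -637/(-11536 + 9216 - 67680) = -637/(-70000) = -637*(-1/70000) = 91/10000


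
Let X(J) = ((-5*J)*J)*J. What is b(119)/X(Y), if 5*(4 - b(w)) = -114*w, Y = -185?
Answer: 13586/158290625 ≈ 8.5830e-5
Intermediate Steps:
X(J) = -5*J³ (X(J) = (-5*J²)*J = -5*J³)
b(w) = 4 + 114*w/5 (b(w) = 4 - (-114)*w/5 = 4 + 114*w/5)
b(119)/X(Y) = (4 + (114/5)*119)/((-5*(-185)³)) = (4 + 13566/5)/((-5*(-6331625))) = (13586/5)/31658125 = (13586/5)*(1/31658125) = 13586/158290625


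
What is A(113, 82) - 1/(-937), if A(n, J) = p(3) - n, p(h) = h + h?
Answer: -100258/937 ≈ -107.00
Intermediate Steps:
p(h) = 2*h
A(n, J) = 6 - n (A(n, J) = 2*3 - n = 6 - n)
A(113, 82) - 1/(-937) = (6 - 1*113) - 1/(-937) = (6 - 113) - 1*(-1/937) = -107 + 1/937 = -100258/937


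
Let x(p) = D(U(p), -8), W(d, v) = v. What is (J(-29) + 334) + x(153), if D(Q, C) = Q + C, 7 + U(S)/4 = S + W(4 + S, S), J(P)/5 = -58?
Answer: 1232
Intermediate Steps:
J(P) = -290 (J(P) = 5*(-58) = -290)
U(S) = -28 + 8*S (U(S) = -28 + 4*(S + S) = -28 + 4*(2*S) = -28 + 8*S)
D(Q, C) = C + Q
x(p) = -36 + 8*p (x(p) = -8 + (-28 + 8*p) = -36 + 8*p)
(J(-29) + 334) + x(153) = (-290 + 334) + (-36 + 8*153) = 44 + (-36 + 1224) = 44 + 1188 = 1232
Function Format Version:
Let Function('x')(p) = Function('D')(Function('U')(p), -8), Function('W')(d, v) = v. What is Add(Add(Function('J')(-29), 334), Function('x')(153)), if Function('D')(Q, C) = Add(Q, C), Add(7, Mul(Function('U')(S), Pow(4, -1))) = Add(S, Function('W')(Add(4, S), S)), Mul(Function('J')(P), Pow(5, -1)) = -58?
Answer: 1232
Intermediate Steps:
Function('J')(P) = -290 (Function('J')(P) = Mul(5, -58) = -290)
Function('U')(S) = Add(-28, Mul(8, S)) (Function('U')(S) = Add(-28, Mul(4, Add(S, S))) = Add(-28, Mul(4, Mul(2, S))) = Add(-28, Mul(8, S)))
Function('D')(Q, C) = Add(C, Q)
Function('x')(p) = Add(-36, Mul(8, p)) (Function('x')(p) = Add(-8, Add(-28, Mul(8, p))) = Add(-36, Mul(8, p)))
Add(Add(Function('J')(-29), 334), Function('x')(153)) = Add(Add(-290, 334), Add(-36, Mul(8, 153))) = Add(44, Add(-36, 1224)) = Add(44, 1188) = 1232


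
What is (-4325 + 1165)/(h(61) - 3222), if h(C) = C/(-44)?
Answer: 139040/141829 ≈ 0.98034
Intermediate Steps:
h(C) = -C/44 (h(C) = C*(-1/44) = -C/44)
(-4325 + 1165)/(h(61) - 3222) = (-4325 + 1165)/(-1/44*61 - 3222) = -3160/(-61/44 - 3222) = -3160/(-141829/44) = -3160*(-44/141829) = 139040/141829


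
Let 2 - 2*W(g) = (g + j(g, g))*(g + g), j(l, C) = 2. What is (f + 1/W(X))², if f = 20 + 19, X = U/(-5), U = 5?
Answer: 6241/4 ≈ 1560.3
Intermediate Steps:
X = -1 (X = 5/(-5) = 5*(-⅕) = -1)
W(g) = 1 - g*(2 + g) (W(g) = 1 - (g + 2)*(g + g)/2 = 1 - (2 + g)*2*g/2 = 1 - g*(2 + g))
f = 39
(f + 1/W(X))² = (39 + 1/(1 - 1*(-1)² - 2*(-1)))² = (39 + 1/(1 - 1*1 + 2))² = (39 + 1/(1 - 1 + 2))² = (39 + 1/2)² = (39 + ½)² = (79/2)² = 6241/4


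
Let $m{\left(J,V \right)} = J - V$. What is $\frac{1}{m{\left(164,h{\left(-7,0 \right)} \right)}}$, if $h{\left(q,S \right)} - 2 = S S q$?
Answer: $\frac{1}{162} \approx 0.0061728$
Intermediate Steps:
$h{\left(q,S \right)} = 2 + q S^{2}$ ($h{\left(q,S \right)} = 2 + S S q = 2 + S^{2} q = 2 + q S^{2}$)
$\frac{1}{m{\left(164,h{\left(-7,0 \right)} \right)}} = \frac{1}{164 - \left(2 - 7 \cdot 0^{2}\right)} = \frac{1}{164 - \left(2 - 0\right)} = \frac{1}{164 - \left(2 + 0\right)} = \frac{1}{164 - 2} = \frac{1}{162}$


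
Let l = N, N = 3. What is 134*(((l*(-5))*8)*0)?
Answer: 0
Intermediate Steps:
l = 3
134*(((l*(-5))*8)*0) = 134*(((3*(-5))*8)*0) = 134*(-15*8*0) = 134*(-120*0) = 134*0 = 0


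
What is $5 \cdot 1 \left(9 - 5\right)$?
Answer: $20$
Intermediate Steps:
$5 \cdot 1 \left(9 - 5\right) = 5 \left(9 - 5\right) = 5 \cdot 4 = 20$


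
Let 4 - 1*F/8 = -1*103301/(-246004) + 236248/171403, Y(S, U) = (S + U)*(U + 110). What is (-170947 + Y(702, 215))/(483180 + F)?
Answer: 2099666353043/7983708999517 ≈ 0.26299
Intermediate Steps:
Y(S, U) = (110 + U)*(S + U) (Y(S, U) = (S + U)*(110 + U) = (110 + U)*(S + U))
F = 16879861846/958314173 (F = 32 - 8*(-1*103301/(-246004) + 236248/171403) = 32 - 8*(-103301*(-1/246004) + 236248*(1/171403)) = 32 - 8*(9391/22364 + 236248/171403) = 32 - 8*6893095845/3833256692 = 32 - 13786191690/958314173 = 16879861846/958314173 ≈ 17.614)
(-170947 + Y(702, 215))/(483180 + F) = (-170947 + (215**2 + 110*702 + 110*215 + 702*215))/(483180 + 16879861846/958314173) = (-170947 + (46225 + 77220 + 23650 + 150930))/(463055121971986/958314173) = (-170947 + 298025)*(958314173/463055121971986) = 127078*(958314173/463055121971986) = 2099666353043/7983708999517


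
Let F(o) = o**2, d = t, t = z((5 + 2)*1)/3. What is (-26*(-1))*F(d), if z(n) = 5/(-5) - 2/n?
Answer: 234/49 ≈ 4.7755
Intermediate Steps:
z(n) = -1 - 2/n (z(n) = 5*(-1/5) - 2/n = -1 - 2/n)
t = -3/7 (t = ((-2 - (5 + 2))/(((5 + 2)*1)))/3 = ((-2 - 7)/((7*1)))*(1/3) = ((-2 - 1*7)/7)*(1/3) = ((-2 - 7)/7)*(1/3) = ((1/7)*(-9))*(1/3) = -9/7*1/3 = -3/7 ≈ -0.42857)
d = -3/7 ≈ -0.42857
(-26*(-1))*F(d) = (-26*(-1))*(-3/7)**2 = 26*(9/49) = 234/49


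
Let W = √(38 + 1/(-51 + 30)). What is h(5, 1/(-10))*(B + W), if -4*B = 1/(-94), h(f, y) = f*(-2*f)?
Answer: -25/188 - 50*√16737/21 ≈ -308.16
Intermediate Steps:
h(f, y) = -2*f²
B = 1/376 (B = -¼/(-94) = -¼*(-1/94) = 1/376 ≈ 0.0026596)
W = √16737/21 (W = √(38 + 1/(-21)) = √(38 - 1/21) = √(797/21) = √16737/21 ≈ 6.1606)
h(5, 1/(-10))*(B + W) = (-2*5²)*(1/376 + √16737/21) = (-2*25)*(1/376 + √16737/21) = -50*(1/376 + √16737/21) = -25/188 - 50*√16737/21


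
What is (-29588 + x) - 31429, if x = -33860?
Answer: -94877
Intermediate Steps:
(-29588 + x) - 31429 = (-29588 - 33860) - 31429 = -63448 - 31429 = -94877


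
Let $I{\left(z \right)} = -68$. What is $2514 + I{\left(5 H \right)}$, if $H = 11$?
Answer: $2446$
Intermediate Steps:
$2514 + I{\left(5 H \right)} = 2514 - 68 = 2446$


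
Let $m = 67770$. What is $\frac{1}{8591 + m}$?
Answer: $\frac{1}{76361} \approx 1.3096 \cdot 10^{-5}$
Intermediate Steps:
$\frac{1}{8591 + m} = \frac{1}{8591 + 67770} = \frac{1}{76361}$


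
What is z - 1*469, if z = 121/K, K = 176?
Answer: -7493/16 ≈ -468.31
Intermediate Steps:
z = 11/16 (z = 121/176 = 121*(1/176) = 11/16 ≈ 0.68750)
z - 1*469 = 11/16 - 1*469 = 11/16 - 469 = -7493/16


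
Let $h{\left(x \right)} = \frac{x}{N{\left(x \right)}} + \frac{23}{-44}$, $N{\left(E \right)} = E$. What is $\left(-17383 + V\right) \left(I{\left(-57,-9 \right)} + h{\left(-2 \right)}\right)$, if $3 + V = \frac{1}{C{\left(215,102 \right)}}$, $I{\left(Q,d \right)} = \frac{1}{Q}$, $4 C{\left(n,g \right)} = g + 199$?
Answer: $- \frac{1005643141}{125818} \approx -7992.8$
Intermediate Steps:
$C{\left(n,g \right)} = \frac{199}{4} + \frac{g}{4}$ ($C{\left(n,g \right)} = \frac{g + 199}{4} = \frac{199 + g}{4} = \frac{199}{4} + \frac{g}{4}$)
$h{\left(x \right)} = \frac{21}{44}$ ($h{\left(x \right)} = \frac{x}{x} + \frac{23}{-44} = 1 + 23 \left(- \frac{1}{44}\right) = 1 - \frac{23}{44} = \frac{21}{44}$)
$V = - \frac{899}{301}$ ($V = -3 + \frac{1}{\frac{199}{4} + \frac{1}{4} \cdot 102} = -3 + \frac{1}{\frac{199}{4} + \frac{51}{2}} = -3 + \frac{1}{\frac{301}{4}} = -3 + \frac{4}{301} = - \frac{899}{301} \approx -2.9867$)
$\left(-17383 + V\right) \left(I{\left(-57,-9 \right)} + h{\left(-2 \right)}\right) = \left(-17383 - \frac{899}{301}\right) \left(\frac{1}{-57} + \frac{21}{44}\right) = - \frac{5233182 \left(- \frac{1}{57} + \frac{21}{44}\right)}{301} = \left(- \frac{5233182}{301}\right) \frac{1153}{2508} = - \frac{1005643141}{125818}$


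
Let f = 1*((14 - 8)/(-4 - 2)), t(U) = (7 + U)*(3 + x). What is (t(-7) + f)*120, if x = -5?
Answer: -120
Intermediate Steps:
t(U) = -14 - 2*U (t(U) = (7 + U)*(3 - 5) = (7 + U)*(-2) = -14 - 2*U)
f = -1 (f = 1*(6/(-6)) = 1*(6*(-⅙)) = 1*(-1) = -1)
(t(-7) + f)*120 = ((-14 - 2*(-7)) - 1)*120 = ((-14 + 14) - 1)*120 = (0 - 1)*120 = -1*120 = -120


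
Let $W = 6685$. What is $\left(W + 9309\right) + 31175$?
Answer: $47169$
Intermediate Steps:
$\left(W + 9309\right) + 31175 = \left(6685 + 9309\right) + 31175 = 15994 + 31175 = 47169$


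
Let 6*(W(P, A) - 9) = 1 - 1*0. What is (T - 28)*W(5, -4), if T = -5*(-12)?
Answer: 880/3 ≈ 293.33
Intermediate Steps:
W(P, A) = 55/6 (W(P, A) = 9 + (1 - 1*0)/6 = 9 + (1 + 0)/6 = 9 + (⅙)*1 = 9 + ⅙ = 55/6)
T = 60
(T - 28)*W(5, -4) = (60 - 28)*(55/6) = 32*(55/6) = 880/3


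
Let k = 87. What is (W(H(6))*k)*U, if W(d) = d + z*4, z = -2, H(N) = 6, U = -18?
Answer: 3132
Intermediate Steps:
W(d) = -8 + d (W(d) = d - 2*4 = d - 8 = -8 + d)
(W(H(6))*k)*U = ((-8 + 6)*87)*(-18) = -2*87*(-18) = -174*(-18) = 3132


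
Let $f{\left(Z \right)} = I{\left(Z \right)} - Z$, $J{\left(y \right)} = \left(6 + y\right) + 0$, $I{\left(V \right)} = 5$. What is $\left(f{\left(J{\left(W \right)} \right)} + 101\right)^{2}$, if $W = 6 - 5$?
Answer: $9801$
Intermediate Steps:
$W = 1$ ($W = 6 - 5 = 1$)
$J{\left(y \right)} = 6 + y$
$f{\left(Z \right)} = 5 - Z$
$\left(f{\left(J{\left(W \right)} \right)} + 101\right)^{2} = \left(\left(5 - \left(6 + 1\right)\right) + 101\right)^{2} = \left(\left(5 - 7\right) + 101\right)^{2} = \left(-2 + 101\right)^{2} = 99^{2} = 9801$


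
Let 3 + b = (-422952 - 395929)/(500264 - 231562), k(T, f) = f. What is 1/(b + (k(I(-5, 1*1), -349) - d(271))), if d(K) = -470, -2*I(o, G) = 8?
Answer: 38386/4412565 ≈ 0.0086993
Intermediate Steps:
I(o, G) = -4 (I(o, G) = -½*8 = -4)
b = -232141/38386 (b = -3 + (-422952 - 395929)/(500264 - 231562) = -3 - 818881/268702 = -3 - 818881*1/268702 = -3 - 116983/38386 = -232141/38386 ≈ -6.0475)
1/(b + (k(I(-5, 1*1), -349) - d(271))) = 1/(-232141/38386 + (-349 - 1*(-470))) = 1/(-232141/38386 + (-349 + 470)) = 1/(-232141/38386 + 121) = 1/(4412565/38386) = 38386/4412565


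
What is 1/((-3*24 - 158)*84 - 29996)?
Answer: -1/49316 ≈ -2.0277e-5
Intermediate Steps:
1/((-3*24 - 158)*84 - 29996) = 1/((-72 - 158)*84 - 29996) = 1/(-230*84 - 29996) = 1/(-19320 - 29996) = 1/(-49316) = -1/49316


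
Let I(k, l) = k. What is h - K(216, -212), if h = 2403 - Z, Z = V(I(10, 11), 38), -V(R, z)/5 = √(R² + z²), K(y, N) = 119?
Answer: 2284 + 10*√386 ≈ 2480.5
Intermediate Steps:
V(R, z) = -5*√(R² + z²)
Z = -10*√386 (Z = -5*√(10² + 38²) = -5*√(100 + 1444) = -10*√386 ≈ -196.47)
h = 2403 + 10*√386 (h = 2403 - (-10)*√386 = 2403 + 10*√386 ≈ 2599.5)
h - K(216, -212) = (2403 + 10*√386) - 1*119 = (2403 + 10*√386) - 119 = 2284 + 10*√386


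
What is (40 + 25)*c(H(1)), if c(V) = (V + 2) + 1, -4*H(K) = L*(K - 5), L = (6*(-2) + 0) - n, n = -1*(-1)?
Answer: -650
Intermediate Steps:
n = 1
L = -13 (L = (6*(-2) + 0) - 1*1 = (-12 + 0) - 1 = -12 - 1 = -13)
H(K) = -65/4 + 13*K/4 (H(K) = -(-13)*(K - 5)/4 = -(-13)*(-5 + K)/4 = -(65 - 13*K)/4 = -65/4 + 13*K/4)
c(V) = 3 + V (c(V) = (2 + V) + 1 = 3 + V)
(40 + 25)*c(H(1)) = (40 + 25)*(3 + (-65/4 + (13/4)*1)) = 65*(3 + (-65/4 + 13/4)) = 65*(3 - 13) = 65*(-10) = -650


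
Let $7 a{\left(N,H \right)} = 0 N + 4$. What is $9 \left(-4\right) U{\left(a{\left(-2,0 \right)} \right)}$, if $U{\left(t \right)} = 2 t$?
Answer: $- \frac{288}{7} \approx -41.143$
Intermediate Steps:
$a{\left(N,H \right)} = \frac{4}{7}$ ($a{\left(N,H \right)} = \frac{0 N + 4}{7} = \frac{0 + 4}{7} = \frac{1}{7} \cdot 4 = \frac{4}{7}$)
$9 \left(-4\right) U{\left(a{\left(-2,0 \right)} \right)} = 9 \left(-4\right) 2 \cdot \frac{4}{7} = \left(-36\right) \frac{8}{7} = - \frac{288}{7}$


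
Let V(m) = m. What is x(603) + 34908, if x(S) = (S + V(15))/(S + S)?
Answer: 7016611/201 ≈ 34909.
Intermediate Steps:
x(S) = (15 + S)/(2*S) (x(S) = (S + 15)/(S + S) = (15 + S)/((2*S)) = (15 + S)*(1/(2*S)) = (15 + S)/(2*S))
x(603) + 34908 = (½)*(15 + 603)/603 + 34908 = (½)*(1/603)*618 + 34908 = 103/201 + 34908 = 7016611/201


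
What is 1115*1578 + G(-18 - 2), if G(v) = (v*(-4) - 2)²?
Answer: 1765554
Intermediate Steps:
G(v) = (-2 - 4*v)² (G(v) = (-4*v - 2)² = (-2 - 4*v)²)
1115*1578 + G(-18 - 2) = 1115*1578 + 4*(1 + 2*(-18 - 2))² = 1759470 + 4*(1 + 2*(-20))² = 1759470 + 4*(1 - 40)² = 1759470 + 4*(-39)² = 1759470 + 4*1521 = 1759470 + 6084 = 1765554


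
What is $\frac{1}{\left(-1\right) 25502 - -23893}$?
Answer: $- \frac{1}{1609} \approx -0.0006215$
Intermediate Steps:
$\frac{1}{\left(-1\right) 25502 - -23893} = \frac{1}{-25502 + 23893} = \frac{1}{-1609} = - \frac{1}{1609}$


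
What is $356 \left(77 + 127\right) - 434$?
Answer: $72190$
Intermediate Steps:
$356 \left(77 + 127\right) - 434 = 356 \cdot 204 - 434 = 72624 - 434 = 72190$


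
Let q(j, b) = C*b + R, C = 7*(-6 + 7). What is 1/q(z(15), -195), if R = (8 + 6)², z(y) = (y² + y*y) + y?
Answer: -1/1169 ≈ -0.00085543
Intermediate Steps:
z(y) = y + 2*y² (z(y) = (y² + y²) + y = 2*y² + y = y + 2*y²)
R = 196 (R = 14² = 196)
C = 7 (C = 7*1 = 7)
q(j, b) = 196 + 7*b (q(j, b) = 7*b + 196 = 196 + 7*b)
1/q(z(15), -195) = 1/(196 + 7*(-195)) = 1/(196 - 1365) = 1/(-1169) = -1/1169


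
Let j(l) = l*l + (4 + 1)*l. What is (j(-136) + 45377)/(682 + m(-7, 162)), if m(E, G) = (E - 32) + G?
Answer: 63193/805 ≈ 78.501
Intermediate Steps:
m(E, G) = -32 + E + G (m(E, G) = (-32 + E) + G = -32 + E + G)
j(l) = l² + 5*l
(j(-136) + 45377)/(682 + m(-7, 162)) = (-136*(5 - 136) + 45377)/(682 + (-32 - 7 + 162)) = (-136*(-131) + 45377)/(682 + 123) = (17816 + 45377)/805 = 63193*(1/805) = 63193/805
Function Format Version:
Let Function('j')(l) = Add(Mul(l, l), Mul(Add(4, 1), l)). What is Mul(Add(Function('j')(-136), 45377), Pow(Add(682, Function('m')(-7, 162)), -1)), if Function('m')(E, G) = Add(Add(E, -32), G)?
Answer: Rational(63193, 805) ≈ 78.501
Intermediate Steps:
Function('m')(E, G) = Add(-32, E, G) (Function('m')(E, G) = Add(Add(-32, E), G) = Add(-32, E, G))
Function('j')(l) = Add(Pow(l, 2), Mul(5, l))
Mul(Add(Function('j')(-136), 45377), Pow(Add(682, Function('m')(-7, 162)), -1)) = Mul(Add(Mul(-136, Add(5, -136)), 45377), Pow(Add(682, Add(-32, -7, 162)), -1)) = Mul(Add(Mul(-136, -131), 45377), Pow(Add(682, 123), -1)) = Mul(Add(17816, 45377), Pow(805, -1)) = Mul(63193, Rational(1, 805)) = Rational(63193, 805)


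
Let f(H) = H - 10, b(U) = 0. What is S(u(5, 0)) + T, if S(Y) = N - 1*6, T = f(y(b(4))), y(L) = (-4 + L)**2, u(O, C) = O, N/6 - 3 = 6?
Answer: 54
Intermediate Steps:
N = 54 (N = 18 + 6*6 = 18 + 36 = 54)
f(H) = -10 + H
T = 6 (T = -10 + (-4 + 0)**2 = -10 + (-4)**2 = -10 + 16 = 6)
S(Y) = 48 (S(Y) = 54 - 1*6 = 54 - 6 = 48)
S(u(5, 0)) + T = 48 + 6 = 54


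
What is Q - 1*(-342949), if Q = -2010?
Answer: 340939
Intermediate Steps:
Q - 1*(-342949) = -2010 - 1*(-342949) = -2010 + 342949 = 340939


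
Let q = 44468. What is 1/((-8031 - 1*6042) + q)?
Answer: 1/30395 ≈ 3.2900e-5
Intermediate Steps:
1/((-8031 - 1*6042) + q) = 1/((-8031 - 1*6042) + 44468) = 1/((-8031 - 6042) + 44468) = 1/(-14073 + 44468) = 1/30395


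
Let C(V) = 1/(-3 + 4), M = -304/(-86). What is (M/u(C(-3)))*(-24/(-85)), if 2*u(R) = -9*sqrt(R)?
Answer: -2432/10965 ≈ -0.22180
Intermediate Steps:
M = 152/43 (M = -304*(-1/86) = 152/43 ≈ 3.5349)
C(V) = 1 (C(V) = 1/1 = 1)
u(R) = -9*sqrt(R)/2 (u(R) = (-9*sqrt(R))/2 = -9*sqrt(R)/2)
(M/u(C(-3)))*(-24/(-85)) = (152/(43*((-9*sqrt(1)/2))))*(-24/(-85)) = (152/(43*((-9/2*1))))*(-24*(-1/85)) = (152/(43*(-9/2)))*(24/85) = ((152/43)*(-2/9))*(24/85) = -304/387*24/85 = -2432/10965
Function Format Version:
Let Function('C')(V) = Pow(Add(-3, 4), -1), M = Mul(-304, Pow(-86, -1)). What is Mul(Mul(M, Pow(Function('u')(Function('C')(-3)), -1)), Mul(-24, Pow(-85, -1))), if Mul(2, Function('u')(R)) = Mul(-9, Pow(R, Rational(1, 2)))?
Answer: Rational(-2432, 10965) ≈ -0.22180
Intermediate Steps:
M = Rational(152, 43) (M = Mul(-304, Rational(-1, 86)) = Rational(152, 43) ≈ 3.5349)
Function('C')(V) = 1 (Function('C')(V) = Pow(1, -1) = 1)
Function('u')(R) = Mul(Rational(-9, 2), Pow(R, Rational(1, 2))) (Function('u')(R) = Mul(Rational(1, 2), Mul(-9, Pow(R, Rational(1, 2)))) = Mul(Rational(-9, 2), Pow(R, Rational(1, 2))))
Mul(Mul(M, Pow(Function('u')(Function('C')(-3)), -1)), Mul(-24, Pow(-85, -1))) = Mul(Mul(Rational(152, 43), Pow(Mul(Rational(-9, 2), Pow(1, Rational(1, 2))), -1)), Mul(-24, Pow(-85, -1))) = Mul(Mul(Rational(152, 43), Pow(Mul(Rational(-9, 2), 1), -1)), Mul(-24, Rational(-1, 85))) = Mul(Mul(Rational(152, 43), Pow(Rational(-9, 2), -1)), Rational(24, 85)) = Mul(Mul(Rational(152, 43), Rational(-2, 9)), Rational(24, 85)) = Mul(Rational(-304, 387), Rational(24, 85)) = Rational(-2432, 10965)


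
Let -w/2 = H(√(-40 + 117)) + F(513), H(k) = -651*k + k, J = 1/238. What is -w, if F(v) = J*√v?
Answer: -1300*√77 + 3*√57/119 ≈ -11407.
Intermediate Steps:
J = 1/238 ≈ 0.0042017
H(k) = -650*k
F(v) = √v/238
w = 1300*√77 - 3*√57/119 (w = -2*(-650*√(-40 + 117) + √513/238) = -2*(-650*√77 + (3*√57)/238) = -2*(-650*√77 + 3*√57/238) = 1300*√77 - 3*√57/119 ≈ 11407.)
-w = -(1300*√77 - 3*√57/119) = -1300*√77 + 3*√57/119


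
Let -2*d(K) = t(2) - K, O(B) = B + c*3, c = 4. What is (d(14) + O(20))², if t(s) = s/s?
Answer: 5929/4 ≈ 1482.3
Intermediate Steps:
t(s) = 1
O(B) = 12 + B (O(B) = B + 4*3 = B + 12 = 12 + B)
d(K) = -½ + K/2 (d(K) = -(1 - K)/2 = -½ + K/2)
(d(14) + O(20))² = ((-½ + (½)*14) + (12 + 20))² = ((-½ + 7) + 32)² = (13/2 + 32)² = (77/2)² = 5929/4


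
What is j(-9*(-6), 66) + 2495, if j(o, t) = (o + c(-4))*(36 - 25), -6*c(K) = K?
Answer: 9289/3 ≈ 3096.3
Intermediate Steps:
c(K) = -K/6
j(o, t) = 22/3 + 11*o (j(o, t) = (o - ⅙*(-4))*(36 - 25) = (o + ⅔)*11 = (⅔ + o)*11 = 22/3 + 11*o)
j(-9*(-6), 66) + 2495 = (22/3 + 11*(-9*(-6))) + 2495 = (22/3 + 11*54) + 2495 = (22/3 + 594) + 2495 = 1804/3 + 2495 = 9289/3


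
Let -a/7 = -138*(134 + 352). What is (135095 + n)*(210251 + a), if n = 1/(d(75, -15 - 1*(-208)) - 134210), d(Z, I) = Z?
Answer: 12317311096104048/134135 ≈ 9.1828e+10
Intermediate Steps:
a = 469476 (a = -(-966)*(134 + 352) = -(-966)*486 = -7*(-67068) = 469476)
n = -1/134135 (n = 1/(75 - 134210) = 1/(-134135) = -1/134135 ≈ -7.4552e-6)
(135095 + n)*(210251 + a) = (135095 - 1/134135)*(210251 + 469476) = (18120967824/134135)*679727 = 12317311096104048/134135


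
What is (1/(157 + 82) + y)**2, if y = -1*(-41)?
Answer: 96040000/57121 ≈ 1681.3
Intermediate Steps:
y = 41
(1/(157 + 82) + y)**2 = (1/(157 + 82) + 41)**2 = (1/239 + 41)**2 = (9800/239)**2 = 96040000/57121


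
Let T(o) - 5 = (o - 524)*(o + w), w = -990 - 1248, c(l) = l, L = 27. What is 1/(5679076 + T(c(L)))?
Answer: 1/6777948 ≈ 1.4754e-7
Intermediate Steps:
w = -2238
T(o) = 5 + (-2238 + o)*(-524 + o) (T(o) = 5 + (o - 524)*(o - 2238) = 5 + (-524 + o)*(-2238 + o) = 5 + (-2238 + o)*(-524 + o))
1/(5679076 + T(c(L))) = 1/(5679076 + (1172717 + 27² - 2762*27)) = 1/(5679076 + (1172717 + 729 - 74574)) = 1/(5679076 + 1098872) = 1/6777948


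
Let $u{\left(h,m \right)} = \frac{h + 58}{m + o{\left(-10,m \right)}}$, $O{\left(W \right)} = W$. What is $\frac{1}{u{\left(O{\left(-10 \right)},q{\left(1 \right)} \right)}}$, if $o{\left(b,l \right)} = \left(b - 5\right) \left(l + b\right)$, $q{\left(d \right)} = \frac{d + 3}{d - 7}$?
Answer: $\frac{239}{72} \approx 3.3194$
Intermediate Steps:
$q{\left(d \right)} = \frac{3 + d}{-7 + d}$
$o{\left(b,l \right)} = \left(-5 + b\right) \left(b + l\right)$
$u{\left(h,m \right)} = \frac{58 + h}{150 - 14 m}$ ($u{\left(h,m \right)} = \frac{h + 58}{m - \left(-50 - 100 + 15 m\right)} = \frac{58 + h}{m + \left(100 + 50 - 5 m - 10 m\right)} = \frac{58 + h}{m - \left(-150 + 15 m\right)} = \frac{58 + h}{150 - 14 m}$)
$\frac{1}{u{\left(O{\left(-10 \right)},q{\left(1 \right)} \right)}} = \frac{1}{\frac{1}{2} \frac{1}{-75 + 7 \frac{3 + 1}{-7 + 1}} \left(-58 - -10\right)} = \frac{1}{\frac{1}{2} \frac{1}{-75 + 7 \frac{1}{-6} \cdot 4} \left(-58 + 10\right)} = \frac{1}{\frac{1}{2} \frac{1}{-75 + 7 \left(\left(- \frac{1}{6}\right) 4\right)} \left(-48\right)} = \frac{1}{\frac{1}{2} \frac{1}{-75 + 7 \left(- \frac{2}{3}\right)} \left(-48\right)} = \frac{1}{\frac{1}{2} \frac{1}{-75 - \frac{14}{3}} \left(-48\right)} = \frac{1}{\frac{1}{2} \frac{1}{- \frac{239}{3}} \left(-48\right)} = \frac{1}{\frac{1}{2} \left(- \frac{3}{239}\right) \left(-48\right)} = \frac{1}{\frac{72}{239}} = \frac{239}{72}$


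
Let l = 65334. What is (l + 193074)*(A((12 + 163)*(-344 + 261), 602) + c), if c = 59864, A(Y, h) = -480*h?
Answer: -59200239168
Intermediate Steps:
(l + 193074)*(A((12 + 163)*(-344 + 261), 602) + c) = (65334 + 193074)*(-480*602 + 59864) = 258408*(-288960 + 59864) = 258408*(-229096) = -59200239168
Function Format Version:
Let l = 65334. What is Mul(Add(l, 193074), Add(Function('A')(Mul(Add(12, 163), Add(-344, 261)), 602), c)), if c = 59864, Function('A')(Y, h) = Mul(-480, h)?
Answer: -59200239168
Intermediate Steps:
Mul(Add(l, 193074), Add(Function('A')(Mul(Add(12, 163), Add(-344, 261)), 602), c)) = Mul(Add(65334, 193074), Add(Mul(-480, 602), 59864)) = Mul(258408, Add(-288960, 59864)) = Mul(258408, -229096) = -59200239168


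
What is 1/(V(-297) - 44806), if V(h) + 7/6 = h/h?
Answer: -6/268837 ≈ -2.2318e-5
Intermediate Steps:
V(h) = -⅙ (V(h) = -7/6 + h/h = -7/6 + 1 = -⅙)
1/(V(-297) - 44806) = 1/(-⅙ - 44806) = 1/(-268837/6) = -6/268837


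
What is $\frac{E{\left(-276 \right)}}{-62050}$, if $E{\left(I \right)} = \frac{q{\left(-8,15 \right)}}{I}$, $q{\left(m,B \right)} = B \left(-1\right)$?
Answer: $- \frac{1}{1141720} \approx -8.7587 \cdot 10^{-7}$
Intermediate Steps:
$q{\left(m,B \right)} = - B$
$E{\left(I \right)} = - \frac{15}{I}$ ($E{\left(I \right)} = \frac{\left(-1\right) 15}{I} = - \frac{15}{I}$)
$\frac{E{\left(-276 \right)}}{-62050} = \frac{\left(-15\right) \frac{1}{-276}}{-62050} = \left(-15\right) \left(- \frac{1}{276}\right) \left(- \frac{1}{62050}\right) = \frac{5}{92} \left(- \frac{1}{62050}\right) = - \frac{1}{1141720}$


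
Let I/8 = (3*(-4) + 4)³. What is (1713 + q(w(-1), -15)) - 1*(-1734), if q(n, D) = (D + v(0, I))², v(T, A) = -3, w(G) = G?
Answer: 3771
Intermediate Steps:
I = -4096 (I = 8*(3*(-4) + 4)³ = 8*(-12 + 4)³ = 8*(-8)³ = 8*(-512) = -4096)
q(n, D) = (-3 + D)² (q(n, D) = (D - 3)² = (-3 + D)²)
(1713 + q(w(-1), -15)) - 1*(-1734) = (1713 + (-3 - 15)²) - 1*(-1734) = (1713 + (-18)²) + 1734 = (1713 + 324) + 1734 = 2037 + 1734 = 3771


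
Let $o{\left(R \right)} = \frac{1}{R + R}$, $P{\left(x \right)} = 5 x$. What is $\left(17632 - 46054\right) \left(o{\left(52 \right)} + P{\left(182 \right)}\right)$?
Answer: $- \frac{1344943251}{52} \approx -2.5864 \cdot 10^{7}$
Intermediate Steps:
$o{\left(R \right)} = \frac{1}{2 R}$
$\left(17632 - 46054\right) \left(o{\left(52 \right)} + P{\left(182 \right)}\right) = \left(17632 - 46054\right) \left(\frac{1}{2 \cdot 52} + 5 \cdot 182\right) = - 28422 \left(\frac{1}{2} \cdot \frac{1}{52} + 910\right) = - 28422 \left(\frac{1}{104} + 910\right) = \left(-28422\right) \frac{94641}{104} = - \frac{1344943251}{52}$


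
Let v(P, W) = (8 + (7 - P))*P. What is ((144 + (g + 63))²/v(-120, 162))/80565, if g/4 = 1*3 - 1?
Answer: -1849/52206120 ≈ -3.5417e-5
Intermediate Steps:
g = 8 (g = 4*(1*3 - 1) = 4*(3 - 1) = 4*2 = 8)
v(P, W) = P*(15 - P) (v(P, W) = (15 - P)*P = P*(15 - P))
((144 + (g + 63))²/v(-120, 162))/80565 = ((144 + (8 + 63))²/((-120*(15 - 1*(-120)))))/80565 = ((144 + 71)²/((-120*(15 + 120))))*(1/80565) = (215²/((-120*135)))*(1/80565) = (46225/(-16200))*(1/80565) = (46225*(-1/16200))*(1/80565) = -1849/648*1/80565 = -1849/52206120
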